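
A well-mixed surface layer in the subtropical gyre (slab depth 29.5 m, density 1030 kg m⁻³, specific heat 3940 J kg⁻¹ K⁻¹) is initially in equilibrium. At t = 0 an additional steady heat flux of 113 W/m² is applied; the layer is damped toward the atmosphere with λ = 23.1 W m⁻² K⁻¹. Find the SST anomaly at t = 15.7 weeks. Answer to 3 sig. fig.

4.11 K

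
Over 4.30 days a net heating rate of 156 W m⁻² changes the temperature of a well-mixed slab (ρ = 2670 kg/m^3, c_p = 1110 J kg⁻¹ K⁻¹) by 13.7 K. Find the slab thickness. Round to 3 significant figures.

Heat input Q = F Δt = 156 × 3.72×10^5 s = 5.80×10^7 J/m².
Required areal heat capacity C = Q / ΔT = 4.23×10^6 J/(m²·K).
Depth D = C / (ρ c_p) = 4.23×10^6 / (2670 × 1110) = 1.43 m.

1.43 m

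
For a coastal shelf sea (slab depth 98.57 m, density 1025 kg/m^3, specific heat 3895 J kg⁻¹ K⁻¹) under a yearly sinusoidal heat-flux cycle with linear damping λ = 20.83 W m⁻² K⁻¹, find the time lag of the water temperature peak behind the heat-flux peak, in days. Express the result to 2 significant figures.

Areal heat capacity C = ρ c_p D = 1025 × 3895 × 98.57 = 3.94×10^8 J m⁻² K⁻¹.
ω = 2π / 3.15×10^7 s = 1.99×10^-7 s⁻¹.
Phase lag φ = arctan(Cω/λ) = arctan(78.4/20.83) = 1.31 rad.
Time lag = φ / ω = 1.31 / 1.99×10^-7 = 6.58×10^6 s = 76.2 days.

76 days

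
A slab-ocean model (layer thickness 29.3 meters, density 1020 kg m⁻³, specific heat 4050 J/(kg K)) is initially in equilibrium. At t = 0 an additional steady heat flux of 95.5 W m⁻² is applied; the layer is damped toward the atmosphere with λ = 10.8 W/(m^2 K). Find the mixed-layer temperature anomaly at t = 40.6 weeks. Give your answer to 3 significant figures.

7.85 K

Areal heat capacity C = ρ c_p D = 1020 × 4050 × 29.3 = 1.21×10^8 J/(m²·K).
τ = C / λ = 1.21×10^8 / 10.8 = 1.12×10^7 s.
Equilibrium anomaly ΔT_eq = F / λ = 95.5 / 10.8 = 8.84 K.
t = 40.6 weeks = 2.46×10^7 s, so t/τ = 2.19.
ΔT(t) = ΔT_eq (1 − e^(−t/τ)) = 8.84 × (1 − e^−2.19) = 7.85 K.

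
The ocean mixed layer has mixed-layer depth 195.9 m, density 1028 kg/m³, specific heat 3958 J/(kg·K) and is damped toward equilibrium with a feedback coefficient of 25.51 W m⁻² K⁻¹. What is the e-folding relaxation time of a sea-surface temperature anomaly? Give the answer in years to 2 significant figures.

Areal heat capacity C = ρ c_p D = 1028 × 3958 × 195.9 = 7.97×10^8 J/(m²·K).
Relaxation time τ = C / λ = 7.97×10^8 / 25.51 = 3.12×10^7 s.
In years: 3.12×10^7 s / (3.156×10^7 s/year) = 0.990 years.

0.99 years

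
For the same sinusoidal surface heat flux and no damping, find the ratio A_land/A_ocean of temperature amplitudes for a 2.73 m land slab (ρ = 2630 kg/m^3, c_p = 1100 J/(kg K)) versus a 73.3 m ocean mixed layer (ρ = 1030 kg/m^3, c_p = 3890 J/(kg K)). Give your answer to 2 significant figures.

C_ocean = 1030 × 3890 × 73.3 = 2.94×10^8 J/(m²·K).
C_land = 2630 × 1100 × 2.73 = 7.90×10^6 J/(m²·K).
Undamped amplitude ∝ 1/C, so A_land/A_ocean = C_ocean/C_land = 37.2.

37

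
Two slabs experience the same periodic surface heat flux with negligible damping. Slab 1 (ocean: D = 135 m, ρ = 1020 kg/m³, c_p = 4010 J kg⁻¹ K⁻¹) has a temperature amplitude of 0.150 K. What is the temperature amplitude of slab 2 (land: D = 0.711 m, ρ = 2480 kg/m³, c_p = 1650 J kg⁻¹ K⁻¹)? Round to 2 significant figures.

C_ocean = 5.52×10^8 J/(m²·K); C_land = 2.91×10^6 J/(m²·K).
A ∝ 1/C ⇒ A_land = A_ocean × C_ocean/C_land = 0.150 × 190 = 28.5 K.

28 K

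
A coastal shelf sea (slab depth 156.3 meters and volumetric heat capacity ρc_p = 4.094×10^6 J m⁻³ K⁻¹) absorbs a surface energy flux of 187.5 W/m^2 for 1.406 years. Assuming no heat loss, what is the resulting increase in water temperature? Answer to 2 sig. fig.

13 K

Areal heat capacity C = ρc_p × D = 4.094×10^6 × 156.3 = 6.40×10^8 J/(m²·K).
Net heat input Q = F Δt = 187.5 × (1.406 years × 3.156×10^7 s/year) = 8.32×10^9 J/m².
ΔT = Q / C = 8.32×10^9 / 6.40×10^8 = 13.0 K.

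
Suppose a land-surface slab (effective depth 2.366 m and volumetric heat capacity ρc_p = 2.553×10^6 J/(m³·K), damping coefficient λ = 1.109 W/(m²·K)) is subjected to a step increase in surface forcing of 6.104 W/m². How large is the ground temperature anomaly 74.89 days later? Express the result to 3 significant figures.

Areal heat capacity C = ρc_p × D = 2.553×10^6 × 2.366 = 6.04×10^6 J/(m²·K).
τ = C / λ = 6.04×10^6 / 1.109 = 5.45×10^6 s.
Equilibrium anomaly ΔT_eq = F / λ = 6.104 / 1.109 = 5.50 K.
t = 74.89 days = 6.47×10^6 s, so t/τ = 1.19.
ΔT(t) = ΔT_eq (1 − e^(−t/τ)) = 5.50 × (1 − e^−1.19) = 3.83 K.

3.83 K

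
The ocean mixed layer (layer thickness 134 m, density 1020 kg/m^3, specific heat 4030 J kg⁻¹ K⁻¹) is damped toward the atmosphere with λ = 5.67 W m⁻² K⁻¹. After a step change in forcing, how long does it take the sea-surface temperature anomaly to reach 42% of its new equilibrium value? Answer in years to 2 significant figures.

1.7 years

Areal heat capacity C = ρ c_p D = 1020 × 4030 × 134 = 5.51×10^8 J/(m^2 K).
τ = C / λ = 5.51×10^8 / 5.67 = 9.71×10^7 s.
Fraction reached: 1 − e^(−t/τ) = 0.42 ⇒ t = −τ ln(1 − 0.42) = τ × 0.545.
t = 5.29×10^7 s = 1.68 years.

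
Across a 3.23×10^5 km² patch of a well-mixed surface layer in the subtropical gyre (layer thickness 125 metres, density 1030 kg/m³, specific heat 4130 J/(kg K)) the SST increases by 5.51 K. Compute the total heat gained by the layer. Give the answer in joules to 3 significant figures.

9.46×10^20 J

Areal heat capacity C = ρ c_p D = 1030 × 4130 × 125 = 5.32×10^8 J/(m²·K).
Heat per unit area: q = C ΔT = 5.32×10^8 × 5.51 = 2.93×10^9 J/m².
Total heat: Q = q × A = 2.93×10^9 × (3.23×10^5 × 10⁶ m²) = 9.46×10^20 J.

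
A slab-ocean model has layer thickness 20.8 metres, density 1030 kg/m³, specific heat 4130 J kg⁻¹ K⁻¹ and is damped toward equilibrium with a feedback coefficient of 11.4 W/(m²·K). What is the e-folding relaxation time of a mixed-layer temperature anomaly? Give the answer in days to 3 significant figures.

89.8 days

Areal heat capacity C = ρ c_p D = 1030 × 4130 × 20.8 = 8.85×10^7 J/(m^2 K).
Relaxation time τ = C / λ = 8.85×10^7 / 11.4 = 7.76×10^6 s.
In days: 7.76×10^6 s / (86400 s/day) = 89.8 days.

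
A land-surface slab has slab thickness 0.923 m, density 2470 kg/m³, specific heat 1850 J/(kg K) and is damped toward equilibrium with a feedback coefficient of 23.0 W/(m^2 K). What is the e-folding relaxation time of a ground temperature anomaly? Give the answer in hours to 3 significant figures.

50.9 hours

Areal heat capacity C = ρ c_p D = 2470 × 1850 × 0.923 = 4.22×10^6 J/(m²·K).
Relaxation time τ = C / λ = 4.22×10^6 / 23.0 = 1.83×10^5 s.
In hours: 1.83×10^5 s / (3600 s/hour) = 50.9 hours.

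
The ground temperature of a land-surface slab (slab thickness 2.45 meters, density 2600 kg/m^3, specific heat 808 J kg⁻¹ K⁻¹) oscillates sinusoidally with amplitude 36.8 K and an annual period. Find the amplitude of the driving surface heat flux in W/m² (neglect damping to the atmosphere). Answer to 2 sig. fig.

Areal heat capacity C = ρ c_p D = 2600 × 808 × 2.45 = 5.15×10^6 J/(m²·K).
ω = 2π / 3.15×10^7 s = 1.99×10^-7 s⁻¹.
Cω = 5.15×10^6 × 1.99×10^-7 = 1.03 W/(m²·K).
F₀ = A × Cω = 36.8 × 1.03 = 37.7 W/m².

38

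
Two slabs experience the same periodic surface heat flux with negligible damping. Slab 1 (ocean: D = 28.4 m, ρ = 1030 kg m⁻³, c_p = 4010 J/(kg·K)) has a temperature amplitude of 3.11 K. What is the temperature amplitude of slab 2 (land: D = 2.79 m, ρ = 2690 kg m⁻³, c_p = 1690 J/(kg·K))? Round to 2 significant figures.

29 K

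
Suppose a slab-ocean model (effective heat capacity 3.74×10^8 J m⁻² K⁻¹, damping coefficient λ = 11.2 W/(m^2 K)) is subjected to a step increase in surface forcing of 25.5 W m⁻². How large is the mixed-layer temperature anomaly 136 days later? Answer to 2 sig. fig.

Areal heat capacity C = 3.74×10^8 J m⁻² K⁻¹ (given).
τ = C / λ = 3.74×10^8 / 11.2 = 3.34×10^7 s.
Equilibrium anomaly ΔT_eq = F / λ = 25.5 / 11.2 = 2.28 K.
t = 136 days = 1.18×10^7 s, so t/τ = 0.352.
ΔT(t) = ΔT_eq (1 − e^(−t/τ)) = 2.28 × (1 − e^−0.352) = 0.675 K.

0.68 K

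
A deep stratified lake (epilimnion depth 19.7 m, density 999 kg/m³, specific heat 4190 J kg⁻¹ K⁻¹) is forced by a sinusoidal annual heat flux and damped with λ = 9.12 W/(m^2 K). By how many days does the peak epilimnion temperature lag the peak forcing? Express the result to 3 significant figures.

Areal heat capacity C = ρ c_p D = 999 × 4190 × 19.7 = 8.25×10^7 J/(m²·K).
ω = 2π / 3.15×10^7 s = 1.99×10^-7 s⁻¹.
Phase lag φ = arctan(Cω/λ) = arctan(16.4/9.12) = 1.06 rad.
Time lag = φ / ω = 1.06 / 1.99×10^-7 = 5.34×10^6 s = 61.8 days.

61.8 days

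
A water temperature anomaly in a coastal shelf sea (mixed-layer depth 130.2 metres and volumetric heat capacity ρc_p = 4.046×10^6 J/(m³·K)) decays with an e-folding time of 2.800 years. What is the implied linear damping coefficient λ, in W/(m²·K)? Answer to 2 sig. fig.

6.0

Areal heat capacity C = ρc_p × D = 4.046×10^6 × 130.2 = 5.27×10^8 J/(m²·K).
τ = 2.800 years = 8.84×10^7 s.
λ = C / τ = 5.27×10^8 / 8.84×10^7 = 5.96 W/(m²·K).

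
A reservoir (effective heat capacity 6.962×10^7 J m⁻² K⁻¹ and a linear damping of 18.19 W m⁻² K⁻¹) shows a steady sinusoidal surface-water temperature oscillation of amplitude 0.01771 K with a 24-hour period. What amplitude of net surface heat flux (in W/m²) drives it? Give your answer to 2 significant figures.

Areal heat capacity C = 6.962×10^7 J m⁻² K⁻¹ (given).
ω = 2π / 86400 s = 7.27×10^-5 s⁻¹.
√((Cω)² + λ²) = √((5060)² + 18.19²) = 5060 W/(m²·K).
F₀ = A × √((Cω)²+λ²) = 0.01771 × 5060 = 89.7 W/m².

90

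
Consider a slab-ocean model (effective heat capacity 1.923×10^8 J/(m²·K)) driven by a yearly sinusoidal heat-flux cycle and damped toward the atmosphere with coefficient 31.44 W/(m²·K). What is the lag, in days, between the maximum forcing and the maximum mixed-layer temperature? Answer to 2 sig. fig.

51 days

Areal heat capacity C = 1.923×10^8 J/(m²·K) (given).
ω = 2π / 3.15×10^7 s = 1.99×10^-7 s⁻¹.
Phase lag φ = arctan(Cω/λ) = arctan(38.3/31.44) = 0.884 rad.
Time lag = φ / ω = 0.884 / 1.99×10^-7 = 4.43×10^6 s = 51.3 days.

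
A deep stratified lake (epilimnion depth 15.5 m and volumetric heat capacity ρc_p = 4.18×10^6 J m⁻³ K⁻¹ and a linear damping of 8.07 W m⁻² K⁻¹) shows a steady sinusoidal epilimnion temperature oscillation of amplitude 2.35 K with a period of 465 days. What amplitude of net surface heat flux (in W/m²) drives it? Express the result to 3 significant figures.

30.4

Areal heat capacity C = ρc_p × D = 4.18×10^6 × 15.5 = 6.48×10^7 J/(m^2 K).
ω = 2π / 4.02×10^7 s = 1.56×10^-7 s⁻¹.
√((Cω)² + λ²) = √((10.1)² + 8.07²) = 13.0 W/(m²·K).
F₀ = A × √((Cω)²+λ²) = 2.35 × 13.0 = 30.4 W/m².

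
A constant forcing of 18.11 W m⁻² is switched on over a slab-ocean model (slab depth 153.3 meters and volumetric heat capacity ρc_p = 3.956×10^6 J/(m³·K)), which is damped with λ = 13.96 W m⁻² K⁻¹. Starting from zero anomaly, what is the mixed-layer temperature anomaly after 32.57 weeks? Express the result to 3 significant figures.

Areal heat capacity C = ρc_p × D = 3.956×10^6 × 153.3 = 6.06×10^8 J/(m^2 K).
τ = C / λ = 6.06×10^8 / 13.96 = 4.34×10^7 s.
Equilibrium anomaly ΔT_eq = F / λ = 18.11 / 13.96 = 1.30 K.
t = 32.57 weeks = 1.97×10^7 s, so t/τ = 0.453.
ΔT(t) = ΔT_eq (1 − e^(−t/τ)) = 1.30 × (1 − e^−0.453) = 0.473 K.

0.473 K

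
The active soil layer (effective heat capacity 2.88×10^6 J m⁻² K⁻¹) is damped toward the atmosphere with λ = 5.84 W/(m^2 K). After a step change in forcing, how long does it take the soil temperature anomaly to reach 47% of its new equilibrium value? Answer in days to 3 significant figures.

Areal heat capacity C = 2.88×10^6 J m⁻² K⁻¹ (given).
τ = C / λ = 2.88×10^6 / 5.84 = 4.93×10^5 s.
Fraction reached: 1 − e^(−t/τ) = 0.47 ⇒ t = −τ ln(1 − 0.47) = τ × 0.635.
t = 3.13×10^5 s = 3.62 days.

3.62 days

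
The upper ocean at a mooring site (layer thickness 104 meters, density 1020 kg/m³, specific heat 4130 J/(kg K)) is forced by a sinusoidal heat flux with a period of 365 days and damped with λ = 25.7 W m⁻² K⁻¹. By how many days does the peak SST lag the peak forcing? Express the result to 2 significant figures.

75 days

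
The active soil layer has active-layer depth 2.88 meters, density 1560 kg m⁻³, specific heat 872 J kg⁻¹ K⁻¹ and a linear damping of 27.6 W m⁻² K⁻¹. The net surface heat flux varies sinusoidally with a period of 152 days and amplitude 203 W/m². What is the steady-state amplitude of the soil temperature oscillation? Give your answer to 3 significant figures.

Areal heat capacity C = ρ c_p D = 1560 × 872 × 2.88 = 3.92×10^6 J m⁻² K⁻¹.
Angular frequency ω = 2π / T = 2π / 1.31×10^7 s = 4.78×10^-7 s⁻¹.
√((Cω)² + λ²) = √((1.87)² + 27.6²) = 27.7 W/(m²·K).
Amplitude A = F₀ / √((Cω)²+λ²) = 203 / 27.7 = 7.34 K.

7.34 K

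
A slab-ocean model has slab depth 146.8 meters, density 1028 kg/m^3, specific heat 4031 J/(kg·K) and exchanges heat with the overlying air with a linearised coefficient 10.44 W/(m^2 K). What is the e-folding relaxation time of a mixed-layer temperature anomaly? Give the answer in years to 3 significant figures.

1.85 years

Areal heat capacity C = ρ c_p D = 1028 × 4031 × 146.8 = 6.08×10^8 J/(m²·K).
Relaxation time τ = C / λ = 6.08×10^8 / 10.44 = 5.83×10^7 s.
In years: 5.83×10^7 s / (3.156×10^7 s/year) = 1.85 years.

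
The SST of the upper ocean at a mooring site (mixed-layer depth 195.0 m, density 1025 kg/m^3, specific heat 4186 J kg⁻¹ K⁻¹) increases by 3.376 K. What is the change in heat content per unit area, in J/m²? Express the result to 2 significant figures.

Areal heat capacity C = ρ c_p D = 1025 × 4186 × 195.0 = 8.37×10^8 J/(m^2 K).
ΔQ = C ΔT = 8.37×10^8 × 3.376 = 2.82×10^9 J/m².

2.8×10^9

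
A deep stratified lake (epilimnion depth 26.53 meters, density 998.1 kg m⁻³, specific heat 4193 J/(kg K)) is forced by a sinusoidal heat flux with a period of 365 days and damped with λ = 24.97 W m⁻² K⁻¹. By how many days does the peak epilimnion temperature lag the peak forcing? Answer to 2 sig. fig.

42 days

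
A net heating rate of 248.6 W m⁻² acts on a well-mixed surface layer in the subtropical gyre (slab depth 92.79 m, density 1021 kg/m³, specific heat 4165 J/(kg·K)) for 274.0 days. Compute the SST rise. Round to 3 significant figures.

Areal heat capacity C = ρ c_p D = 1021 × 4165 × 92.79 = 3.95×10^8 J/(m^2 K).
Net heat input Q = F Δt = 248.6 × (274.0 days × 86400 s/day) = 5.89×10^9 J/m².
ΔT = Q / C = 5.89×10^9 / 3.95×10^8 = 14.9 K.

14.9 K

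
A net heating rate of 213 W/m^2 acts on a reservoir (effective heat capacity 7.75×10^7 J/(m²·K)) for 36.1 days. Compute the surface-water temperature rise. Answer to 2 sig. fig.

Areal heat capacity C = 7.75×10^7 J/(m²·K) (given).
Net heat input Q = F Δt = 213 × (36.1 days × 86400 s/day) = 6.64×10^8 J/m².
ΔT = Q / C = 6.64×10^8 / 7.75×10^7 = 8.57 K.

8.6 K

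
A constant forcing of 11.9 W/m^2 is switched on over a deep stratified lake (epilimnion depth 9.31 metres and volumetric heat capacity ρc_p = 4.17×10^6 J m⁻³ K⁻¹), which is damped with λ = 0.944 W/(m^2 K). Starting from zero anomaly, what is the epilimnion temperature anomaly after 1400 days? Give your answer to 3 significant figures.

11.9 K

Areal heat capacity C = ρc_p × D = 4.17×10^6 × 9.31 = 3.88×10^7 J/(m²·K).
τ = C / λ = 3.88×10^7 / 0.944 = 4.11×10^7 s.
Equilibrium anomaly ΔT_eq = F / λ = 11.9 / 0.944 = 12.6 K.
t = 1400 days = 1.21×10^8 s, so t/τ = 2.94.
ΔT(t) = ΔT_eq (1 − e^(−t/τ)) = 12.6 × (1 − e^−2.94) = 11.9 K.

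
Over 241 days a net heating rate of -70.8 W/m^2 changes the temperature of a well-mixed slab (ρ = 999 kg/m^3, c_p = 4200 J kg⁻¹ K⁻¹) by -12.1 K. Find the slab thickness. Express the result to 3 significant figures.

Heat input Q = F Δt = -70.8 × 2.08×10^7 s = -1.47×10^9 J/m².
Required areal heat capacity C = Q / ΔT = 1.22×10^8 J/(m²·K).
Depth D = C / (ρ c_p) = 1.22×10^8 / (999 × 4200) = 29.0 m.

29.0 m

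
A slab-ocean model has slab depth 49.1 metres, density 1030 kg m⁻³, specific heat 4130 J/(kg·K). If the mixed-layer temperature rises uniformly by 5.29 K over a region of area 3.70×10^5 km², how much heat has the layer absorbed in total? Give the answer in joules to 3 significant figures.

Areal heat capacity C = ρ c_p D = 1030 × 4130 × 49.1 = 2.09×10^8 J m⁻² K⁻¹.
Heat per unit area: q = C ΔT = 2.09×10^8 × 5.29 = 1.10×10^9 J/m².
Total heat: Q = q × A = 1.10×10^9 × (3.70×10^5 × 10⁶ m²) = 4.09×10^20 J.

4.09×10^20 J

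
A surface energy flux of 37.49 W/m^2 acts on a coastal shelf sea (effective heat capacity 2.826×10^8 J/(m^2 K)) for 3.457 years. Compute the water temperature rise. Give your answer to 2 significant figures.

14 K

Areal heat capacity C = 2.826×10^8 J/(m^2 K) (given).
Net heat input Q = F Δt = 37.49 × (3.457 years × 3.156×10^7 s/year) = 4.09×10^9 J/m².
ΔT = Q / C = 4.09×10^9 / 2.83×10^8 = 14.5 K.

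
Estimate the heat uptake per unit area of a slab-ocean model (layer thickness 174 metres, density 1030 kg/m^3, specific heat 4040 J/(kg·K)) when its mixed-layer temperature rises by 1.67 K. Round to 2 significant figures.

1.2×10^9

Areal heat capacity C = ρ c_p D = 1030 × 4040 × 174 = 7.24×10^8 J/(m^2 K).
ΔQ = C ΔT = 7.24×10^8 × 1.67 = 1.21×10^9 J/m².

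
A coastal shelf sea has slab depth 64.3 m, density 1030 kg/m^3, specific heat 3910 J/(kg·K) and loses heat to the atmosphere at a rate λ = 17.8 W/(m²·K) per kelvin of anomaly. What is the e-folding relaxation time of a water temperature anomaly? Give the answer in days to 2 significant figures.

Areal heat capacity C = ρ c_p D = 1030 × 3910 × 64.3 = 2.59×10^8 J/(m^2 K).
Relaxation time τ = C / λ = 2.59×10^8 / 17.8 = 1.45×10^7 s.
In days: 1.45×10^7 s / (86400 s/day) = 168 days.

170 days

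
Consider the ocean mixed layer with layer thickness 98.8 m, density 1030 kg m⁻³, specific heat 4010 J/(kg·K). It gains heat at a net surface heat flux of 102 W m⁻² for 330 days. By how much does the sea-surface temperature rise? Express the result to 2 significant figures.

7.1 K

Areal heat capacity C = ρ c_p D = 1030 × 4010 × 98.8 = 4.08×10^8 J/(m²·K).
Net heat input Q = F Δt = 102 × (330 days × 86400 s/day) = 2.91×10^9 J/m².
ΔT = Q / C = 2.91×10^9 / 4.08×10^8 = 7.13 K.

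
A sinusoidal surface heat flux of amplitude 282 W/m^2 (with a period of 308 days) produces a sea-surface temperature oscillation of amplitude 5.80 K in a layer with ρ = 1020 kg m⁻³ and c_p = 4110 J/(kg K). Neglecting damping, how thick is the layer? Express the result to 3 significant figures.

ω = 2π / 2.66×10^7 s = 2.36×10^-7 s⁻¹.
Required C = F₀ / (A ω) = 282 / (5.80 × 2.36×10^-7) = 2.06×10^8 J/(m²·K).
D = C / (ρ c_p) = 2.06×10^8 / (1020 × 4110) = 49.1 m.

49.1 m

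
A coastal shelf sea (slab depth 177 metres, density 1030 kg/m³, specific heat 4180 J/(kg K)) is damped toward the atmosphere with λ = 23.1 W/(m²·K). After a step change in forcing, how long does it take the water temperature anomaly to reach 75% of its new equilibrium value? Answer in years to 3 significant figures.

Areal heat capacity C = ρ c_p D = 1030 × 4180 × 177 = 7.62×10^8 J/(m^2 K).
τ = C / λ = 7.62×10^8 / 23.1 = 3.30×10^7 s.
Fraction reached: 1 − e^(−t/τ) = 0.75 ⇒ t = −τ ln(1 − 0.75) = τ × 1.39.
t = 4.57×10^7 s = 1.45 years.

1.45 years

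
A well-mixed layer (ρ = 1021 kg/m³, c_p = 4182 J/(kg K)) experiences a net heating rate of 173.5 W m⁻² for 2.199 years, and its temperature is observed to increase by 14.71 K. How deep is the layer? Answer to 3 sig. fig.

Heat input Q = F Δt = 173.5 × 6.94×10^7 s = 1.20×10^10 J/m².
Required areal heat capacity C = Q / ΔT = 8.18×10^8 J/(m²·K).
Depth D = C / (ρ c_p) = 8.18×10^8 / (1021 × 4182) = 192 m.

192 m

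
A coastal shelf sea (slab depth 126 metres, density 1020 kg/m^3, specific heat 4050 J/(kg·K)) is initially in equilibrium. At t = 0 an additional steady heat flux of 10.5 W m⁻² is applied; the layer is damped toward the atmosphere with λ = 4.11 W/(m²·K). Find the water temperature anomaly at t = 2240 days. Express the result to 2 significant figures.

Areal heat capacity C = ρ c_p D = 1020 × 4050 × 126 = 5.21×10^8 J/(m^2 K).
τ = C / λ = 5.21×10^8 / 4.11 = 1.27×10^8 s.
Equilibrium anomaly ΔT_eq = F / λ = 10.5 / 4.11 = 2.55 K.
t = 2240 days = 1.94×10^8 s, so t/τ = 1.53.
ΔT(t) = ΔT_eq (1 − e^(−t/τ)) = 2.55 × (1 − e^−1.53) = 2.00 K.

2.0 K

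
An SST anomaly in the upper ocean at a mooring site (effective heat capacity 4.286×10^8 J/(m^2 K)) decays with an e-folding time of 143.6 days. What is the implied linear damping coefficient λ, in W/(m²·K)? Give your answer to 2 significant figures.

Areal heat capacity C = 4.286×10^8 J/(m^2 K) (given).
τ = 143.6 days = 1.24×10^7 s.
λ = C / τ = 4.29×10^8 / 1.24×10^7 = 34.5 W/(m²·K).

35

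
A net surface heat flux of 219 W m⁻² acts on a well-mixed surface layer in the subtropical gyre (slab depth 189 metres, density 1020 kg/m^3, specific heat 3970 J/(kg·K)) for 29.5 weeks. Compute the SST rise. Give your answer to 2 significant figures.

5.1 K

Areal heat capacity C = ρ c_p D = 1020 × 3970 × 189 = 7.65×10^8 J m⁻² K⁻¹.
Net heat input Q = F Δt = 219 × (29.5 weeks × 6.048×10^5 s/week) = 3.91×10^9 J/m².
ΔT = Q / C = 3.91×10^9 / 7.65×10^8 = 5.11 K.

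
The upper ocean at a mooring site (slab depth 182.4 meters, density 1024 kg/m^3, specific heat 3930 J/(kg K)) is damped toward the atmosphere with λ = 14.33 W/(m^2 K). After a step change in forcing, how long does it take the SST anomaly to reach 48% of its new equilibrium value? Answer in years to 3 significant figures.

Areal heat capacity C = ρ c_p D = 1024 × 3930 × 182.4 = 7.34×10^8 J/(m^2 K).
τ = C / λ = 7.34×10^8 / 14.33 = 5.12×10^7 s.
Fraction reached: 1 − e^(−t/τ) = 0.48 ⇒ t = −τ ln(1 − 0.48) = τ × 0.654.
t = 3.35×10^7 s = 1.06 years.

1.06 years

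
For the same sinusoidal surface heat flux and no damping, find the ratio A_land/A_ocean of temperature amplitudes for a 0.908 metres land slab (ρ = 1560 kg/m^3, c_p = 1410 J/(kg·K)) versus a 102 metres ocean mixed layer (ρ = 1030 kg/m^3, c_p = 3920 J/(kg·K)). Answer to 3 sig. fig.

206

C_ocean = 1030 × 3920 × 102 = 4.12×10^8 J/(m²·K).
C_land = 1560 × 1410 × 0.908 = 2.00×10^6 J/(m²·K).
Undamped amplitude ∝ 1/C, so A_land/A_ocean = C_ocean/C_land = 206.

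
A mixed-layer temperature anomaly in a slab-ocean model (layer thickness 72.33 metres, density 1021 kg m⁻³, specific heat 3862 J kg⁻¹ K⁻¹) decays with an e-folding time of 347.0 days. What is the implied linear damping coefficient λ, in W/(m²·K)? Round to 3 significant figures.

9.51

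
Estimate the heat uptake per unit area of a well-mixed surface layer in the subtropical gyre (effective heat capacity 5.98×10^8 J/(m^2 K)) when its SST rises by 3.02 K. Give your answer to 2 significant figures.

1.8×10^9

Areal heat capacity C = 5.98×10^8 J/(m^2 K) (given).
ΔQ = C ΔT = 5.98×10^8 × 3.02 = 1.81×10^9 J/m².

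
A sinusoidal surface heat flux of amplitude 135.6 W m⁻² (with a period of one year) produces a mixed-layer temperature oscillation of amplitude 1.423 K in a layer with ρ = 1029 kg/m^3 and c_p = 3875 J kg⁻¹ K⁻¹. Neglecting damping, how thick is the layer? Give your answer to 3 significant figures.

ω = 2π / 3.15×10^7 s = 1.99×10^-7 s⁻¹.
Required C = F₀ / (A ω) = 135.6 / (1.423 × 1.99×10^-7) = 4.78×10^8 J/(m²·K).
D = C / (ρ c_p) = 4.78×10^8 / (1029 × 3875) = 120 m.

120 m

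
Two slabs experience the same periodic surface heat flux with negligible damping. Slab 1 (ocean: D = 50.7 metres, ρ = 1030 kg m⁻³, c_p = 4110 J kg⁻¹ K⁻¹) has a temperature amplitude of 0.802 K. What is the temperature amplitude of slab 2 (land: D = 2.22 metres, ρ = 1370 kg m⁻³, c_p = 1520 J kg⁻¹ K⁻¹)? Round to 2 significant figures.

37 K

C_ocean = 2.15×10^8 J/(m²·K); C_land = 4.62×10^6 J/(m²·K).
A ∝ 1/C ⇒ A_land = A_ocean × C_ocean/C_land = 0.802 × 46.4 = 37.2 K.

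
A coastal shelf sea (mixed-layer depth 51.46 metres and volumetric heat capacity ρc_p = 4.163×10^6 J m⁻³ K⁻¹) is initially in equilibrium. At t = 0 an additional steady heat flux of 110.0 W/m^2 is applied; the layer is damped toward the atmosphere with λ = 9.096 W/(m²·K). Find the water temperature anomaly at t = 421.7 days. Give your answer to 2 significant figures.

Areal heat capacity C = ρc_p × D = 4.163×10^6 × 51.46 = 2.14×10^8 J/(m^2 K).
τ = C / λ = 2.14×10^8 / 9.096 = 2.36×10^7 s.
Equilibrium anomaly ΔT_eq = F / λ = 110.0 / 9.096 = 12.1 K.
t = 421.7 days = 3.64×10^7 s, so t/τ = 1.55.
ΔT(t) = ΔT_eq (1 − e^(−t/τ)) = 12.1 × (1 − e^−1.55) = 9.52 K.

9.5 K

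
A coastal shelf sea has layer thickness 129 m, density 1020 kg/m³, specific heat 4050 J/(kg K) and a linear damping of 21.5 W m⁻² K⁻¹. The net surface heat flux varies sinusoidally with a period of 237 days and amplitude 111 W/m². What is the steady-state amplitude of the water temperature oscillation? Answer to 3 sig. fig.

Areal heat capacity C = ρ c_p D = 1020 × 4050 × 129 = 5.33×10^8 J m⁻² K⁻¹.
Angular frequency ω = 2π / T = 2π / 2.05×10^7 s = 3.07×10^-7 s⁻¹.
√((Cω)² + λ²) = √((164)² + 21.5²) = 165 W/(m²·K).
Amplitude A = F₀ / √((Cω)²+λ²) = 111 / 165 = 0.673 K.

0.673 K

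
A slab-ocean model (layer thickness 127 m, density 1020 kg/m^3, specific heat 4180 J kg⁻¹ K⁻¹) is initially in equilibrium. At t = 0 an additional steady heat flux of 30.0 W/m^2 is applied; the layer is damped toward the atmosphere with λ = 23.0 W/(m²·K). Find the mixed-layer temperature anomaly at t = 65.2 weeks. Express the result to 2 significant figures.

1.1 K

Areal heat capacity C = ρ c_p D = 1020 × 4180 × 127 = 5.41×10^8 J m⁻² K⁻¹.
τ = C / λ = 5.41×10^8 / 23.0 = 2.35×10^7 s.
Equilibrium anomaly ΔT_eq = F / λ = 30.0 / 23.0 = 1.30 K.
t = 65.2 weeks = 3.94×10^7 s, so t/τ = 1.67.
ΔT(t) = ΔT_eq (1 − e^(−t/τ)) = 1.30 × (1 − e^−1.67) = 1.06 K.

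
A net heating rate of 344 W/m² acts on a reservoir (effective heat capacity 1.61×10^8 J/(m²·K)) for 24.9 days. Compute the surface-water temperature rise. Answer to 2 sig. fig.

4.6 K

Areal heat capacity C = 1.61×10^8 J/(m²·K) (given).
Net heat input Q = F Δt = 344 × (24.9 days × 86400 s/day) = 7.40×10^8 J/m².
ΔT = Q / C = 7.40×10^8 / 1.61×10^8 = 4.60 K.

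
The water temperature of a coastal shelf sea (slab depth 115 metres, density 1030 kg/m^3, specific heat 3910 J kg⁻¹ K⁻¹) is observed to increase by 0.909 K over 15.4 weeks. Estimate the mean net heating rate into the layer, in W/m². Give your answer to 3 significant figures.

Areal heat capacity C = ρ c_p D = 1030 × 3910 × 115 = 4.63×10^8 J m⁻² K⁻¹.
Required heat per unit area: Q = C ΔT = 4.63×10^8 × 0.909 = 4.21×10^8 J/m².
Flux F = Q / Δt = 4.21×10^8 / 9.31×10^6 s = 45.2 W/m².

45.2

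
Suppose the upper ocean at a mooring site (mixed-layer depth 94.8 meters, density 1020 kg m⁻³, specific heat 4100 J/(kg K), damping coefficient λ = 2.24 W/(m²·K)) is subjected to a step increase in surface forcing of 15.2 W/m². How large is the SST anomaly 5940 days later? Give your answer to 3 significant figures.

6.41 K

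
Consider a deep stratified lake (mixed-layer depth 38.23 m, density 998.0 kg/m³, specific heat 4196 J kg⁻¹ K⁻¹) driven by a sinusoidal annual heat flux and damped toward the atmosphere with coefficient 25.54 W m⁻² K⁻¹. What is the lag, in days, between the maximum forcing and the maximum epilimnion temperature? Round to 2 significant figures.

52 days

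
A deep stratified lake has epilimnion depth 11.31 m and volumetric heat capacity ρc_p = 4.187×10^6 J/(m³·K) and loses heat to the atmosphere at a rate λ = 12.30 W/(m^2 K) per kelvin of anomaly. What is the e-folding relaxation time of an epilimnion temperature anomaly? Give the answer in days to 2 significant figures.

45 days

Areal heat capacity C = ρc_p × D = 4.187×10^6 × 11.31 = 4.74×10^7 J m⁻² K⁻¹.
Relaxation time τ = C / λ = 4.74×10^7 / 12.30 = 3.85×10^6 s.
In days: 3.85×10^6 s / (86400 s/day) = 44.6 days.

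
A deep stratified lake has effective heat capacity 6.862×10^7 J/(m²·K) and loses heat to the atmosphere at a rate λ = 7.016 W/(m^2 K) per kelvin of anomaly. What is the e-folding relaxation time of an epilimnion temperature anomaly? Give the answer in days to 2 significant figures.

110 days

Areal heat capacity C = 6.862×10^7 J/(m²·K) (given).
Relaxation time τ = C / λ = 6.86×10^7 / 7.016 = 9.78×10^6 s.
In days: 9.78×10^6 s / (86400 s/day) = 113 days.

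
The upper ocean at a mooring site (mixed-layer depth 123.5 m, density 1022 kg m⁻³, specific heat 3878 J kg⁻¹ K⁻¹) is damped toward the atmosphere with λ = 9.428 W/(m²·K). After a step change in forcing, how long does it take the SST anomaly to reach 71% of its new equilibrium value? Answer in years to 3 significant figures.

2.04 years

Areal heat capacity C = ρ c_p D = 1022 × 3878 × 123.5 = 4.89×10^8 J/(m²·K).
τ = C / λ = 4.89×10^8 / 9.428 = 5.19×10^7 s.
Fraction reached: 1 − e^(−t/τ) = 0.71 ⇒ t = −τ ln(1 − 0.71) = τ × 1.24.
t = 6.43×10^7 s = 2.04 years.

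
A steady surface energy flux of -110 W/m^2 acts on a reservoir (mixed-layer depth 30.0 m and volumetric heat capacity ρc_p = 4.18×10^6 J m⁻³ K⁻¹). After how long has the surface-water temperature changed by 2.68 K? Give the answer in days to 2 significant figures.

Areal heat capacity C = ρc_p × D = 4.18×10^6 × 30.0 = 1.25×10^8 J/(m²·K).
Time required: Δt = C ΔT / F = 1.25×10^8 × -2.68 / -110 = 3.06×10^6 s.
In days: 3.06×10^6 s / (86400 s/day) = 35.4 days.

35 days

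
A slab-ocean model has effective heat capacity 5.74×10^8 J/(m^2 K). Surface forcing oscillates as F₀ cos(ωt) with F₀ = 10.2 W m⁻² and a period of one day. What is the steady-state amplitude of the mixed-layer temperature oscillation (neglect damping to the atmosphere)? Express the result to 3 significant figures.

2.44×10^-4 K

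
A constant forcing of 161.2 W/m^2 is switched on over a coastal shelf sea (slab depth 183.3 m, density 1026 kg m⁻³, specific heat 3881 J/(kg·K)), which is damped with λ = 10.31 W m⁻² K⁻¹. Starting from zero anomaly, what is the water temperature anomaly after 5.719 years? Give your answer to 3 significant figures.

14.4 K

Areal heat capacity C = ρ c_p D = 1026 × 3881 × 183.3 = 7.30×10^8 J/(m^2 K).
τ = C / λ = 7.30×10^8 / 10.31 = 7.08×10^7 s.
Equilibrium anomaly ΔT_eq = F / λ = 161.2 / 10.31 = 15.6 K.
t = 5.719 years = 1.80×10^8 s, so t/τ = 2.55.
ΔT(t) = ΔT_eq (1 − e^(−t/τ)) = 15.6 × (1 − e^−2.55) = 14.4 K.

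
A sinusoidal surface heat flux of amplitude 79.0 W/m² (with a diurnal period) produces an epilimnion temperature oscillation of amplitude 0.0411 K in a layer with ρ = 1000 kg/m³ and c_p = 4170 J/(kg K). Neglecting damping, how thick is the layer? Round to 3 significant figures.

ω = 2π / 86400 s = 7.27×10^-5 s⁻¹.
Required C = F₀ / (A ω) = 79.0 / (0.0411 × 7.27×10^-5) = 2.64×10^7 J/(m²·K).
D = C / (ρ c_p) = 2.64×10^7 / (1000 × 4170) = 6.34 m.

6.34 m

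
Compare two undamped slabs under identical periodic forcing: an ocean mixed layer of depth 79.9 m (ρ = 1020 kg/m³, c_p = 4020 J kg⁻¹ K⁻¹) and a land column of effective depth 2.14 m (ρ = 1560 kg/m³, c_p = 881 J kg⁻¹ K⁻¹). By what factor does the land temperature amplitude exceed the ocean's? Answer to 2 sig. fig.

C_ocean = 1020 × 4020 × 79.9 = 3.28×10^8 J/(m²·K).
C_land = 1560 × 881 × 2.14 = 2.94×10^6 J/(m²·K).
Undamped amplitude ∝ 1/C, so A_land/A_ocean = C_ocean/C_land = 111.

110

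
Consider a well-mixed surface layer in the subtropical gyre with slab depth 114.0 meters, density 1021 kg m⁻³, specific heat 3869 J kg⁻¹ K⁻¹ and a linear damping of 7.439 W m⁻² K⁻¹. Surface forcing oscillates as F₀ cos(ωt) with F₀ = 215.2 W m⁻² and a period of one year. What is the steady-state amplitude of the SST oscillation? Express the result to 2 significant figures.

2.4 K

Areal heat capacity C = ρ c_p D = 1021 × 3869 × 114.0 = 4.50×10^8 J/(m²·K).
Angular frequency ω = 2π / T = 2π / 3.15×10^7 s = 1.99×10^-7 s⁻¹.
√((Cω)² + λ²) = √((89.7)² + 7.439²) = 90.0 W/(m²·K).
Amplitude A = F₀ / √((Cω)²+λ²) = 215.2 / 90.0 = 2.39 K.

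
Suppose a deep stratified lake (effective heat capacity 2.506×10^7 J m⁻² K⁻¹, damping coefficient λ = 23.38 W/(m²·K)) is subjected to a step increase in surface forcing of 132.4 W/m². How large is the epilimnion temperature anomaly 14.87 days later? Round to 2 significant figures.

Areal heat capacity C = 2.506×10^7 J m⁻² K⁻¹ (given).
τ = C / λ = 2.51×10^7 / 23.38 = 1.07×10^6 s.
Equilibrium anomaly ΔT_eq = F / λ = 132.4 / 23.38 = 5.66 K.
t = 14.87 days = 1.28×10^6 s, so t/τ = 1.20.
ΔT(t) = ΔT_eq (1 − e^(−t/τ)) = 5.66 × (1 − e^−1.20) = 3.95 K.

4.0 K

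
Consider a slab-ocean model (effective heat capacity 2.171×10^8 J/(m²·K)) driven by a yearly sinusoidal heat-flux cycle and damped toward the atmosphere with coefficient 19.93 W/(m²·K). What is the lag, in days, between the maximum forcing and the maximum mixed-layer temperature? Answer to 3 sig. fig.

66.2 days

Areal heat capacity C = 2.171×10^8 J/(m²·K) (given).
ω = 2π / 3.15×10^7 s = 1.99×10^-7 s⁻¹.
Phase lag φ = arctan(Cω/λ) = arctan(43.3/19.93) = 1.14 rad.
Time lag = φ / ω = 1.14 / 1.99×10^-7 = 5.72×10^6 s = 66.2 days.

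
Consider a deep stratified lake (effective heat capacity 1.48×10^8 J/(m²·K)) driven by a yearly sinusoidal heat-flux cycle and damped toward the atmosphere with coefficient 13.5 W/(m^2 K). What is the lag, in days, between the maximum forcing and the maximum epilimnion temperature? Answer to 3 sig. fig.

Areal heat capacity C = 1.48×10^8 J/(m²·K) (given).
ω = 2π / 3.15×10^7 s = 1.99×10^-7 s⁻¹.
Phase lag φ = arctan(Cω/λ) = arctan(29.5/13.5) = 1.14 rad.
Time lag = φ / ω = 1.14 / 1.99×10^-7 = 5.73×10^6 s = 66.3 days.

66.3 days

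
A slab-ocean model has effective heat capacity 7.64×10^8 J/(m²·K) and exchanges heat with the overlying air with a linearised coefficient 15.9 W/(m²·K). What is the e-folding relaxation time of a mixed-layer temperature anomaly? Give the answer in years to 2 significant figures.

1.5 years

Areal heat capacity C = 7.64×10^8 J/(m²·K) (given).
Relaxation time τ = C / λ = 7.64×10^8 / 15.9 = 4.81×10^7 s.
In years: 4.81×10^7 s / (3.156×10^7 s/year) = 1.52 years.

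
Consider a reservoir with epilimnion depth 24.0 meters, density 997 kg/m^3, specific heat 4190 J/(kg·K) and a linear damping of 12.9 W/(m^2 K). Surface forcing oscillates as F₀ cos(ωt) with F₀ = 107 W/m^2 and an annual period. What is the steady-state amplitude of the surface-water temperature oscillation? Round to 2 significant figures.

Areal heat capacity C = ρ c_p D = 997 × 4190 × 24.0 = 1.00×10^8 J m⁻² K⁻¹.
Angular frequency ω = 2π / T = 2π / 3.15×10^7 s = 1.99×10^-7 s⁻¹.
√((Cω)² + λ²) = √((20.0)² + 12.9²) = 23.8 W/(m²·K).
Amplitude A = F₀ / √((Cω)²+λ²) = 107 / 23.8 = 4.50 K.

4.5 K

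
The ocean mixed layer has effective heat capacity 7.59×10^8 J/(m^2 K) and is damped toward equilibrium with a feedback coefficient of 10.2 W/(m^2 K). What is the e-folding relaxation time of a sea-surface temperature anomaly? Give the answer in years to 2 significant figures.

Areal heat capacity C = 7.59×10^8 J/(m^2 K) (given).
Relaxation time τ = C / λ = 7.59×10^8 / 10.2 = 7.44×10^7 s.
In years: 7.44×10^7 s / (3.156×10^7 s/year) = 2.36 years.

2.4 years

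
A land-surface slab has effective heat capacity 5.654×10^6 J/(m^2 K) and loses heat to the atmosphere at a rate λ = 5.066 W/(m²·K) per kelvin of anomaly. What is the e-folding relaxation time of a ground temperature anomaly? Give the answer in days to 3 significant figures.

12.9 days

Areal heat capacity C = 5.654×10^6 J/(m^2 K) (given).
Relaxation time τ = C / λ = 5.65×10^6 / 5.066 = 1.12×10^6 s.
In days: 1.12×10^6 s / (86400 s/day) = 12.9 days.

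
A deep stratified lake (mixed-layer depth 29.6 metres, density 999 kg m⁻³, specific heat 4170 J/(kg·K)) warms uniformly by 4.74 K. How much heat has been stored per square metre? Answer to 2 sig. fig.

Areal heat capacity C = ρ c_p D = 999 × 4170 × 29.6 = 1.23×10^8 J m⁻² K⁻¹.
ΔQ = C ΔT = 1.23×10^8 × 4.74 = 5.84×10^8 J/m².

5.8×10^8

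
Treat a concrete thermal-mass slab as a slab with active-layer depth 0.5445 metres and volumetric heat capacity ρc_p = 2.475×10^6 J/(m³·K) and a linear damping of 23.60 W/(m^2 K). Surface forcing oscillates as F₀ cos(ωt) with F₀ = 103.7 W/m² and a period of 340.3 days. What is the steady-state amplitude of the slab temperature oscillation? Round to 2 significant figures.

4.4 K

Areal heat capacity C = ρc_p × D = 2.475×10^6 × 0.5445 = 1.35×10^6 J m⁻² K⁻¹.
Angular frequency ω = 2π / T = 2π / 2.94×10^7 s = 2.14×10^-7 s⁻¹.
√((Cω)² + λ²) = √((0.288)² + 23.60²) = 23.6 W/(m²·K).
Amplitude A = F₀ / √((Cω)²+λ²) = 103.7 / 23.6 = 4.39 K.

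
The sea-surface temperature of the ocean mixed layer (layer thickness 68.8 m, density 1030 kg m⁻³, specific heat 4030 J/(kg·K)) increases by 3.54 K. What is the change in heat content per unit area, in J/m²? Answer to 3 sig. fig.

1.01×10^9

Areal heat capacity C = ρ c_p D = 1030 × 4030 × 68.8 = 2.86×10^8 J/(m²·K).
ΔQ = C ΔT = 2.86×10^8 × 3.54 = 1.01×10^9 J/m².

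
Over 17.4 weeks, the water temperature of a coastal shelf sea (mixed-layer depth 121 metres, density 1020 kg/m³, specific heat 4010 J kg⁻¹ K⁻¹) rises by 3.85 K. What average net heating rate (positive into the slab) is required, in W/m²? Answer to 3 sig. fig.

181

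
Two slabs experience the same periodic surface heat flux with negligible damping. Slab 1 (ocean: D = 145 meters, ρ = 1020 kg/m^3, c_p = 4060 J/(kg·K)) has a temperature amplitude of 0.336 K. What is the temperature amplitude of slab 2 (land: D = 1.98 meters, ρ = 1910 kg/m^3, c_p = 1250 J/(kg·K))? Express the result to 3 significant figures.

42.7 K

C_ocean = 6.00×10^8 J/(m²·K); C_land = 4.73×10^6 J/(m²·K).
A ∝ 1/C ⇒ A_land = A_ocean × C_ocean/C_land = 0.336 × 127 = 42.7 K.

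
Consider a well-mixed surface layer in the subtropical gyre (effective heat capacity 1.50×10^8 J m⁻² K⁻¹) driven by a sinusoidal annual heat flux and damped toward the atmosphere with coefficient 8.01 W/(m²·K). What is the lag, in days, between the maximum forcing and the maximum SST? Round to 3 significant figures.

Areal heat capacity C = 1.50×10^8 J m⁻² K⁻¹ (given).
ω = 2π / 3.15×10^7 s = 1.99×10^-7 s⁻¹.
Phase lag φ = arctan(Cω/λ) = arctan(29.9/8.01) = 1.31 rad.
Time lag = φ / ω = 1.31 / 1.99×10^-7 = 6.57×10^6 s = 76.0 days.

76.0 days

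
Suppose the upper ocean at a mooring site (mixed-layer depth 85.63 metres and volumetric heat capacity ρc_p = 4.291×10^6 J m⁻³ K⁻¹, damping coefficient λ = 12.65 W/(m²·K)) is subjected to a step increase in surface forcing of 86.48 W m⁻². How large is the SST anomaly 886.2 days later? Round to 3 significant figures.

6.35 K

Areal heat capacity C = ρc_p × D = 4.291×10^6 × 85.63 = 3.67×10^8 J/(m^2 K).
τ = C / λ = 3.67×10^8 / 12.65 = 2.90×10^7 s.
Equilibrium anomaly ΔT_eq = F / λ = 86.48 / 12.65 = 6.84 K.
t = 886.2 days = 7.66×10^7 s, so t/τ = 2.64.
ΔT(t) = ΔT_eq (1 − e^(−t/τ)) = 6.84 × (1 − e^−2.64) = 6.35 K.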